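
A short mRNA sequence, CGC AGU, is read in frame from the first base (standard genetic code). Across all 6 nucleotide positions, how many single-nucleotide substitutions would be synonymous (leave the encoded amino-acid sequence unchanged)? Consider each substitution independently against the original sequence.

4

Codon 1 (CGC, Arg): 3 synonymous substitutions.
Codon 2 (AGU, Ser): 1 synonymous substitution.
Total: 3 + 1 = 4.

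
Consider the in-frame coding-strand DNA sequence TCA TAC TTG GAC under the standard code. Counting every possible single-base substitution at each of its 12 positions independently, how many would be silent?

Codon 1 (TCA, Ser): 3 synonymous substitutions.
Codon 2 (TAC, Tyr): 1 synonymous substitution.
Codon 3 (TTG, Leu): 2 synonymous substitutions.
Codon 4 (GAC, Asp): 1 synonymous substitution.
Total: 3 + 1 + 2 + 1 = 7.

7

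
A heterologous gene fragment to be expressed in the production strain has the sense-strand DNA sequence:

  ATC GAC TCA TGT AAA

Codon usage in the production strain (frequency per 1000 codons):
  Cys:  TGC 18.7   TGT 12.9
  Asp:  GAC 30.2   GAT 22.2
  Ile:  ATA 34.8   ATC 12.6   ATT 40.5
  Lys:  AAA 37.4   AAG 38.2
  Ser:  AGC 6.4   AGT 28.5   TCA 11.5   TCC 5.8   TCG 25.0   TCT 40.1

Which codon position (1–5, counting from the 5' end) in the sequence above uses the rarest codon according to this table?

3

Codon 1 ATC (Ile): 12.6 per 1000.
Codon 2 GAC (Asp): 30.2 per 1000.
Codon 3 TCA (Ser): 11.5 per 1000.
Codon 4 TGT (Cys): 12.9 per 1000.
Codon 5 AAA (Lys): 37.4 per 1000.
Lowest frequency is 11.5 at codon 3.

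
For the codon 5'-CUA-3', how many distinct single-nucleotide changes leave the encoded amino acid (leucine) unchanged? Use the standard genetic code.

4

Position 1: UUA → 1 synonymous.
Position 2: none → 0 synonymous.
Position 3: CUU, CUC, CUG → 3 synonymous.
Total: 1 + 0 + 3 = 4.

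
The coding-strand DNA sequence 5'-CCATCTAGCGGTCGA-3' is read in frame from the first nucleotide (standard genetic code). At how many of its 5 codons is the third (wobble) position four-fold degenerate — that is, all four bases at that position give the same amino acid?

4

Codon 1 CCA (Pro): third position 4-fold.
Codon 2 TCT (Ser): third position 4-fold.
Codon 3 AGC (Ser): third position 2-fold.
Codon 4 GGT (Gly): third position 4-fold.
Codon 5 CGA (Arg): third position 4-fold.
Four-fold degenerate third positions: 4.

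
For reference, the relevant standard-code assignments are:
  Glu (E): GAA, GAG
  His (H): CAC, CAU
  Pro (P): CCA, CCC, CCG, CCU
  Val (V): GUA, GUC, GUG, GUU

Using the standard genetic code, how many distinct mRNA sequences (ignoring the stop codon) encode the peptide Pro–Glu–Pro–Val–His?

Pro: 4 codons.
Glu: 2 codons.
Pro: 4 codons.
Val: 4 codons.
His: 2 codons.
4 × 2 × 4 × 4 × 2 = 256.

256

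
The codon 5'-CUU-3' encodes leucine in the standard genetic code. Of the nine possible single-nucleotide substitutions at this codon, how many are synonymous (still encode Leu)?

Position 1: none → 0 synonymous.
Position 2: none → 0 synonymous.
Position 3: CUC, CUA, CUG → 3 synonymous.
Total: 0 + 0 + 3 = 3.

3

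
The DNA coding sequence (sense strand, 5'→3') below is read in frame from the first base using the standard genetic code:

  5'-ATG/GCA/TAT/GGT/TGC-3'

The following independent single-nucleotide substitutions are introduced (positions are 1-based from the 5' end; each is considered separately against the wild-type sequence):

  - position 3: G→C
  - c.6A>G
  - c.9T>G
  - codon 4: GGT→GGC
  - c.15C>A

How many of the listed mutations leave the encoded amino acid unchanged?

2

Codon 1: ATG (Met) → ATC (Ile) — missense.
Codon 2: GCA (Ala) → GCG (Ala) — synonymous.
Codon 3: TAT (Tyr) → TAG (Stop) — nonsense.
Codon 4: GGT (Gly) → GGC (Gly) — synonymous.
Codon 5: TGC (Cys) → TGA (Stop) — nonsense.
Synonymous: 2 of 5.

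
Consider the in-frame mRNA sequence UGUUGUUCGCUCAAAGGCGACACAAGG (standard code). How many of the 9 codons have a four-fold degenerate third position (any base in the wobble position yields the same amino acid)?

Codon 1 UGU (Cys): third position 2-fold.
Codon 2 UGU (Cys): third position 2-fold.
Codon 3 UCG (Ser): third position 4-fold.
Codon 4 CUC (Leu): third position 4-fold.
Codon 5 AAA (Lys): third position 2-fold.
Codon 6 GGC (Gly): third position 4-fold.
Codon 7 GAC (Asp): third position 2-fold.
Codon 8 ACA (Thr): third position 4-fold.
Codon 9 AGG (Arg): third position 2-fold.
Four-fold degenerate third positions: 4.

4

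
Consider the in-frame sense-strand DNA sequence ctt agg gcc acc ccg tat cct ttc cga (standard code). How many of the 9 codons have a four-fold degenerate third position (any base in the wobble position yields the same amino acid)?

Codon 1 CTT (Leu): third position 4-fold.
Codon 2 AGG (Arg): third position 2-fold.
Codon 3 GCC (Ala): third position 4-fold.
Codon 4 ACC (Thr): third position 4-fold.
Codon 5 CCG (Pro): third position 4-fold.
Codon 6 TAT (Tyr): third position 2-fold.
Codon 7 CCT (Pro): third position 4-fold.
Codon 8 TTC (Phe): third position 2-fold.
Codon 9 CGA (Arg): third position 4-fold.
Four-fold degenerate third positions: 6.

6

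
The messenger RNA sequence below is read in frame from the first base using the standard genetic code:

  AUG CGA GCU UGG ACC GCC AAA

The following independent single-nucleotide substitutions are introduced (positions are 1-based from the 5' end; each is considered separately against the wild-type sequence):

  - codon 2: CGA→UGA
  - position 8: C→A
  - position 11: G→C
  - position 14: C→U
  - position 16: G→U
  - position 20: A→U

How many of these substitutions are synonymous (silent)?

0

Codon 2: CGA (Arg) → UGA (Stop) — nonsense.
Codon 3: GCU (Ala) → GAU (Asp) — missense.
Codon 4: UGG (Trp) → UCG (Ser) — missense.
Codon 5: ACC (Thr) → AUC (Ile) — missense.
Codon 6: GCC (Ala) → UCC (Ser) — missense.
Codon 7: AAA (Lys) → AUA (Ile) — missense.
Synonymous: 0 of 6.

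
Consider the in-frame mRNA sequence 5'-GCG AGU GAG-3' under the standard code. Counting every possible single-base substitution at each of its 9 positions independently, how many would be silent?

5

Codon 1 (GCG, Ala): 3 synonymous substitutions.
Codon 2 (AGU, Ser): 1 synonymous substitution.
Codon 3 (GAG, Glu): 1 synonymous substitution.
Total: 3 + 1 + 1 = 5.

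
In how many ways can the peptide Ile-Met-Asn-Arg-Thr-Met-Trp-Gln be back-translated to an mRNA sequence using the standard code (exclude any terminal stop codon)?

Ile: 3 codons.
Met: 1 codon.
Asn: 2 codons.
Arg: 6 codons.
Thr: 4 codons.
Met: 1 codon.
Trp: 1 codon.
Gln: 2 codons.
3 × 1 × 2 × 6 × 4 × 1 × 1 × 2 = 288.

288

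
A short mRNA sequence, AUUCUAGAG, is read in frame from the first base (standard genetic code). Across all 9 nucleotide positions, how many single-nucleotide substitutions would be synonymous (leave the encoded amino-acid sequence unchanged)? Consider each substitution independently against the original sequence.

7

Codon 1 (AUU, Ile): 2 synonymous substitutions.
Codon 2 (CUA, Leu): 4 synonymous substitutions.
Codon 3 (GAG, Glu): 1 synonymous substitution.
Total: 2 + 4 + 1 = 7.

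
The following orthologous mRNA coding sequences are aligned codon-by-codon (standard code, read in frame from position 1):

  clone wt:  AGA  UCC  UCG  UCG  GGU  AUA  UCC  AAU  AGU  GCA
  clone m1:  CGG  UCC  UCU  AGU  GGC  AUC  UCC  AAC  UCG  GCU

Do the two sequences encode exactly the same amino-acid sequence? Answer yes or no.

yes

Codon 1: AGA Arg / CGG Arg — synonymous.
Codon 2: UCC Ser / UCC Ser — identical.
Codon 3: UCG Ser / UCU Ser — synonymous.
Codon 4: UCG Ser / AGU Ser — synonymous.
Codon 5: GGU Gly / GGC Gly — synonymous.
Codon 6: AUA Ile / AUC Ile — synonymous.
Codon 7: UCC Ser / UCC Ser — identical.
Codon 8: AAU Asn / AAC Asn — synonymous.
Codon 9: AGU Ser / UCG Ser — synonymous.
Codon 10: GCA Ala / GCU Ala — synonymous.
Nonsynonymous differences: 0 → same protein.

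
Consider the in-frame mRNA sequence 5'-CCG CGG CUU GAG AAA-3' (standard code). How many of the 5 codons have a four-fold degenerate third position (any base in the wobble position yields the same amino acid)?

3

Codon 1 CCG (Pro): third position 4-fold.
Codon 2 CGG (Arg): third position 4-fold.
Codon 3 CUU (Leu): third position 4-fold.
Codon 4 GAG (Glu): third position 2-fold.
Codon 5 AAA (Lys): third position 2-fold.
Four-fold degenerate third positions: 3.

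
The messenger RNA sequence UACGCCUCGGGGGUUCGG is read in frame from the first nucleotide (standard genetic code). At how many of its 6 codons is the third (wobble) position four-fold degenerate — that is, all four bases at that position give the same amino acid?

Codon 1 UAC (Tyr): third position 2-fold.
Codon 2 GCC (Ala): third position 4-fold.
Codon 3 UCG (Ser): third position 4-fold.
Codon 4 GGG (Gly): third position 4-fold.
Codon 5 GUU (Val): third position 4-fold.
Codon 6 CGG (Arg): third position 4-fold.
Four-fold degenerate third positions: 5.

5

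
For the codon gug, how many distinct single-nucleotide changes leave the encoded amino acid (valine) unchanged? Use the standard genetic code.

3

Position 1: none → 0 synonymous.
Position 2: none → 0 synonymous.
Position 3: GUU, GUC, GUA → 3 synonymous.
Total: 0 + 0 + 3 = 3.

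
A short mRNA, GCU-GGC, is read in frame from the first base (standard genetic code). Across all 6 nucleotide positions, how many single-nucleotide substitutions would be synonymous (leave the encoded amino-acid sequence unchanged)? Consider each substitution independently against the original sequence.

6

Codon 1 (GCU, Ala): 3 synonymous substitutions.
Codon 2 (GGC, Gly): 3 synonymous substitutions.
Total: 3 + 3 = 6.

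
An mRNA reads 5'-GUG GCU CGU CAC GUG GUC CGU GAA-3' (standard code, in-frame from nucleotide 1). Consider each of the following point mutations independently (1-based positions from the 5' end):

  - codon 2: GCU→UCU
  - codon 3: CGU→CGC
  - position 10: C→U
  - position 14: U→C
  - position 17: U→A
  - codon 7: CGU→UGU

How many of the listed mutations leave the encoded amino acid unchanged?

1

Codon 2: GCU (Ala) → UCU (Ser) — missense.
Codon 3: CGU (Arg) → CGC (Arg) — synonymous.
Codon 4: CAC (His) → UAC (Tyr) — missense.
Codon 5: GUG (Val) → GCG (Ala) — missense.
Codon 6: GUC (Val) → GAC (Asp) — missense.
Codon 7: CGU (Arg) → UGU (Cys) — missense.
Synonymous: 1 of 6.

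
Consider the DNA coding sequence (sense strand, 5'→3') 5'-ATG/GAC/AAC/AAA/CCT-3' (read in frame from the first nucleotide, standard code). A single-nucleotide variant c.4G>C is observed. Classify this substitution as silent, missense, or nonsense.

Position 4 falls in codon 2: GAC → Asp.
After the substitution the codon is CAC → His.
Asp ≠ His, so this is a missense mutation.

missense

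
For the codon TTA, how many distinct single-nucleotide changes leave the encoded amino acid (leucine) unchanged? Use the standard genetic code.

2

Position 1: CTA → 1 synonymous.
Position 2: none → 0 synonymous.
Position 3: TTG → 1 synonymous.
Total: 1 + 0 + 1 = 2.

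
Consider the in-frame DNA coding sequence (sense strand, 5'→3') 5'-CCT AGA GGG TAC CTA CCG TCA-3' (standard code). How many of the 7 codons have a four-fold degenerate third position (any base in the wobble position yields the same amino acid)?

Codon 1 CCT (Pro): third position 4-fold.
Codon 2 AGA (Arg): third position 2-fold.
Codon 3 GGG (Gly): third position 4-fold.
Codon 4 TAC (Tyr): third position 2-fold.
Codon 5 CTA (Leu): third position 4-fold.
Codon 6 CCG (Pro): third position 4-fold.
Codon 7 TCA (Ser): third position 4-fold.
Four-fold degenerate third positions: 5.

5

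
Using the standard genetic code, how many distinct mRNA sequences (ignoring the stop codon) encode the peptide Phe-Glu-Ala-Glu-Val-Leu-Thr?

3072

Phe: 2 codons.
Glu: 2 codons.
Ala: 4 codons.
Glu: 2 codons.
Val: 4 codons.
Leu: 6 codons.
Thr: 4 codons.
2 × 2 × 4 × 2 × 4 × 6 × 4 = 3072.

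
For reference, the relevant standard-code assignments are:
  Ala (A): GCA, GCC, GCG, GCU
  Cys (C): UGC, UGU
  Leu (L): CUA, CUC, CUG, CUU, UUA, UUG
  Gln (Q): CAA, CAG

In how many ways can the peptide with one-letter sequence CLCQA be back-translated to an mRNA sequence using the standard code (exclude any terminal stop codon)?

192

Cys: 2 codons.
Leu: 6 codons.
Cys: 2 codons.
Gln: 2 codons.
Ala: 4 codons.
2 × 6 × 2 × 2 × 4 = 192.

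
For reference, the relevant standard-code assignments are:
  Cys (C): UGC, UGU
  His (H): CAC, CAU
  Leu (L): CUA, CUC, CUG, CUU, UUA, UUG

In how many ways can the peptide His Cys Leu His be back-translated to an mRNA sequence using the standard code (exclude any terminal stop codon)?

His: 2 codons.
Cys: 2 codons.
Leu: 6 codons.
His: 2 codons.
2 × 2 × 6 × 2 = 48.

48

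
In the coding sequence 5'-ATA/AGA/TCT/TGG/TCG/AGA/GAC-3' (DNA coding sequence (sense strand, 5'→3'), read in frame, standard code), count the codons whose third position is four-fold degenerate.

Codon 1 ATA (Ile): third position 3-fold.
Codon 2 AGA (Arg): third position 2-fold.
Codon 3 TCT (Ser): third position 4-fold.
Codon 4 TGG (Trp): third position 1-fold.
Codon 5 TCG (Ser): third position 4-fold.
Codon 6 AGA (Arg): third position 2-fold.
Codon 7 GAC (Asp): third position 2-fold.
Four-fold degenerate third positions: 2.

2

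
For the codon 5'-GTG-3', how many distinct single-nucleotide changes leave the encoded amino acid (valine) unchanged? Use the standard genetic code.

3

Position 1: none → 0 synonymous.
Position 2: none → 0 synonymous.
Position 3: GTT, GTC, GTA → 3 synonymous.
Total: 0 + 0 + 3 = 3.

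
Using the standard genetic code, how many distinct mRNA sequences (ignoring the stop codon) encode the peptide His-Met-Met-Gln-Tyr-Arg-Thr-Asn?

384

His: 2 codons.
Met: 1 codon.
Met: 1 codon.
Gln: 2 codons.
Tyr: 2 codons.
Arg: 6 codons.
Thr: 4 codons.
Asn: 2 codons.
2 × 1 × 1 × 2 × 2 × 6 × 4 × 2 = 384.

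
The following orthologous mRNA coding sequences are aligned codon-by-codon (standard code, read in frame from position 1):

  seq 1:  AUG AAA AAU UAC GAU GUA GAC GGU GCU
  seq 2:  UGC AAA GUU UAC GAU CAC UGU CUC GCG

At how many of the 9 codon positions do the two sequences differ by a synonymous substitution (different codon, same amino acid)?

1

Codon 1: AUG Met / UGC Cys — nonsynonymous.
Codon 2: AAA Lys / AAA Lys — identical.
Codon 3: AAU Asn / GUU Val — nonsynonymous.
Codon 4: UAC Tyr / UAC Tyr — identical.
Codon 5: GAU Asp / GAU Asp — identical.
Codon 6: GUA Val / CAC His — nonsynonymous.
Codon 7: GAC Asp / UGU Cys — nonsynonymous.
Codon 8: GGU Gly / CUC Leu — nonsynonymous.
Codon 9: GCU Ala / GCG Ala — synonymous.
Synonymous differences: 1.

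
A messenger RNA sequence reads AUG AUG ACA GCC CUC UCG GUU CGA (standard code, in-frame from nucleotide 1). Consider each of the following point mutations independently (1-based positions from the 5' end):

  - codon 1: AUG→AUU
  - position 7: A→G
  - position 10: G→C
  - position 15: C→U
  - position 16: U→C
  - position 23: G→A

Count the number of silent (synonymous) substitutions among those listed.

Codon 1: AUG (Met) → AUU (Ile) — missense.
Codon 3: ACA (Thr) → GCA (Ala) — missense.
Codon 4: GCC (Ala) → CCC (Pro) — missense.
Codon 5: CUC (Leu) → CUU (Leu) — synonymous.
Codon 6: UCG (Ser) → CCG (Pro) — missense.
Codon 8: CGA (Arg) → CAA (Gln) — missense.
Synonymous: 1 of 6.

1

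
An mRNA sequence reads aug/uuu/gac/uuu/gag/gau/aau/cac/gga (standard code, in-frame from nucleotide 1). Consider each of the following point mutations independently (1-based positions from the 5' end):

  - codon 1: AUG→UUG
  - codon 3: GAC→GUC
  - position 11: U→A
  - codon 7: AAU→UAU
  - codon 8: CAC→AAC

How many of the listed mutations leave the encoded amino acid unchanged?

0

Codon 1: AUG (Met) → UUG (Leu) — missense.
Codon 3: GAC (Asp) → GUC (Val) — missense.
Codon 4: UUU (Phe) → UAU (Tyr) — missense.
Codon 7: AAU (Asn) → UAU (Tyr) — missense.
Codon 8: CAC (His) → AAC (Asn) — missense.
Synonymous: 0 of 5.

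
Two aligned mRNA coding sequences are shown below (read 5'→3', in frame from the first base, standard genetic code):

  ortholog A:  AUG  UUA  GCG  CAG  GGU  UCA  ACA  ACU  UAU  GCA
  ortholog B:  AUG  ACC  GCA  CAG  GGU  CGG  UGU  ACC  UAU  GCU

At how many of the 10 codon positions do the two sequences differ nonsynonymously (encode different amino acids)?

Codon 1: AUG Met / AUG Met — identical.
Codon 2: UUA Leu / ACC Thr — nonsynonymous.
Codon 3: GCG Ala / GCA Ala — synonymous.
Codon 4: CAG Gln / CAG Gln — identical.
Codon 5: GGU Gly / GGU Gly — identical.
Codon 6: UCA Ser / CGG Arg — nonsynonymous.
Codon 7: ACA Thr / UGU Cys — nonsynonymous.
Codon 8: ACU Thr / ACC Thr — synonymous.
Codon 9: UAU Tyr / UAU Tyr — identical.
Codon 10: GCA Ala / GCU Ala — synonymous.
Nonsynonymous differences: 3.

3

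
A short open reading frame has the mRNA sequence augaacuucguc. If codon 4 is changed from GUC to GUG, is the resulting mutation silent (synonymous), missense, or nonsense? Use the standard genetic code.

silent

Position 12 falls in codon 4: GUC → Val.
After the substitution the codon is GUG → Val.
Both encode Val, so the change is synonymous.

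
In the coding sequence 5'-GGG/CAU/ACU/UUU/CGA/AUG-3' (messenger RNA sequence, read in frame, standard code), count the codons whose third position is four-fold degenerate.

Codon 1 GGG (Gly): third position 4-fold.
Codon 2 CAU (His): third position 2-fold.
Codon 3 ACU (Thr): third position 4-fold.
Codon 4 UUU (Phe): third position 2-fold.
Codon 5 CGA (Arg): third position 4-fold.
Codon 6 AUG (Met): third position 1-fold.
Four-fold degenerate third positions: 3.

3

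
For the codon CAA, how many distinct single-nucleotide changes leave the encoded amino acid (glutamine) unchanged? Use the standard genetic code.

1

Position 1: none → 0 synonymous.
Position 2: none → 0 synonymous.
Position 3: CAG → 1 synonymous.
Total: 0 + 0 + 1 = 1.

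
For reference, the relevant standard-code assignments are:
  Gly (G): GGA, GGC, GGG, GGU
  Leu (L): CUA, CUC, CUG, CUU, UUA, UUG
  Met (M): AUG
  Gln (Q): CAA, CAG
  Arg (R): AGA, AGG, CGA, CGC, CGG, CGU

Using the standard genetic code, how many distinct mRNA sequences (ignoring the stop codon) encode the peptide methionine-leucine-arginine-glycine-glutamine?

Met: 1 codon.
Leu: 6 codons.
Arg: 6 codons.
Gly: 4 codons.
Gln: 2 codons.
1 × 6 × 6 × 4 × 2 = 288.

288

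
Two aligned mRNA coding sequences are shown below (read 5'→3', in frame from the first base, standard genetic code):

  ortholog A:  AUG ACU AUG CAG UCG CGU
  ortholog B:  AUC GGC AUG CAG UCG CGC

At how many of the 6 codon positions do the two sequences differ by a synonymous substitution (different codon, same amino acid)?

Codon 1: AUG Met / AUC Ile — nonsynonymous.
Codon 2: ACU Thr / GGC Gly — nonsynonymous.
Codon 3: AUG Met / AUG Met — identical.
Codon 4: CAG Gln / CAG Gln — identical.
Codon 5: UCG Ser / UCG Ser — identical.
Codon 6: CGU Arg / CGC Arg — synonymous.
Synonymous differences: 1.

1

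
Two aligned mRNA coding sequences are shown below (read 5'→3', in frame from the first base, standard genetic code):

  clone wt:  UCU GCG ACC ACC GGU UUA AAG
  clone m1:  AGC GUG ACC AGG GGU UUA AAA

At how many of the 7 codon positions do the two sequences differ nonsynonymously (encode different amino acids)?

2

Codon 1: UCU Ser / AGC Ser — synonymous.
Codon 2: GCG Ala / GUG Val — nonsynonymous.
Codon 3: ACC Thr / ACC Thr — identical.
Codon 4: ACC Thr / AGG Arg — nonsynonymous.
Codon 5: GGU Gly / GGU Gly — identical.
Codon 6: UUA Leu / UUA Leu — identical.
Codon 7: AAG Lys / AAA Lys — synonymous.
Nonsynonymous differences: 2.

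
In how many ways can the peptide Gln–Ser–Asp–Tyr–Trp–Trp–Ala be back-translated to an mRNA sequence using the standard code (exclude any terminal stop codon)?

192

Gln: 2 codons.
Ser: 6 codons.
Asp: 2 codons.
Tyr: 2 codons.
Trp: 1 codon.
Trp: 1 codon.
Ala: 4 codons.
2 × 6 × 2 × 2 × 1 × 1 × 4 = 192.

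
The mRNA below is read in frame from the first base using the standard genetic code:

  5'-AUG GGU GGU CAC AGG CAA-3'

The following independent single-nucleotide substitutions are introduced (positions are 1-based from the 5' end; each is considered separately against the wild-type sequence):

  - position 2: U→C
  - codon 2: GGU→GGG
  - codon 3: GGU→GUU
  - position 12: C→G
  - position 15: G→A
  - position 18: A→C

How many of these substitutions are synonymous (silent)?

2

Codon 1: AUG (Met) → ACG (Thr) — missense.
Codon 2: GGU (Gly) → GGG (Gly) — synonymous.
Codon 3: GGU (Gly) → GUU (Val) — missense.
Codon 4: CAC (His) → CAG (Gln) — missense.
Codon 5: AGG (Arg) → AGA (Arg) — synonymous.
Codon 6: CAA (Gln) → CAC (His) — missense.
Synonymous: 2 of 6.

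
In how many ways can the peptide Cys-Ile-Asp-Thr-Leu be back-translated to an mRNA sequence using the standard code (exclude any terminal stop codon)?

288

Cys: 2 codons.
Ile: 3 codons.
Asp: 2 codons.
Thr: 4 codons.
Leu: 6 codons.
2 × 3 × 2 × 4 × 6 = 288.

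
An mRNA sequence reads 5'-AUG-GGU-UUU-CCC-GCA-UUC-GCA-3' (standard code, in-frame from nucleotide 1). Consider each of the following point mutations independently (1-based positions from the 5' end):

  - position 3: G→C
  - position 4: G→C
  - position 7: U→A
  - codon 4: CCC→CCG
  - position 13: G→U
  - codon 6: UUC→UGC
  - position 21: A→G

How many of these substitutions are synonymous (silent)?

2

Codon 1: AUG (Met) → AUC (Ile) — missense.
Codon 2: GGU (Gly) → CGU (Arg) — missense.
Codon 3: UUU (Phe) → AUU (Ile) — missense.
Codon 4: CCC (Pro) → CCG (Pro) — synonymous.
Codon 5: GCA (Ala) → UCA (Ser) — missense.
Codon 6: UUC (Phe) → UGC (Cys) — missense.
Codon 7: GCA (Ala) → GCG (Ala) — synonymous.
Synonymous: 2 of 7.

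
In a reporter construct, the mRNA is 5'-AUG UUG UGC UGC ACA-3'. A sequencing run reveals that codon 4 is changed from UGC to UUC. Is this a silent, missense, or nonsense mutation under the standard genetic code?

missense

Position 11 falls in codon 4: UGC → Cys.
After the substitution the codon is UUC → Phe.
Cys ≠ Phe, so this is a missense mutation.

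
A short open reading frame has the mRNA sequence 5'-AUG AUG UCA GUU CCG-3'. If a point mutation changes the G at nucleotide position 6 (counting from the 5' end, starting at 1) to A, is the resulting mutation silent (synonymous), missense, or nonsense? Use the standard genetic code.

Position 6 falls in codon 2: AUG → Met.
After the substitution the codon is AUA → Ile.
Met ≠ Ile, so this is a missense mutation.

missense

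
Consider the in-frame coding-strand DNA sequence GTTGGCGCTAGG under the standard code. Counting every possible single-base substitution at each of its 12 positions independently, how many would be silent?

Codon 1 (GTT, Val): 3 synonymous substitutions.
Codon 2 (GGC, Gly): 3 synonymous substitutions.
Codon 3 (GCT, Ala): 3 synonymous substitutions.
Codon 4 (AGG, Arg): 2 synonymous substitutions.
Total: 3 + 3 + 3 + 2 = 11.

11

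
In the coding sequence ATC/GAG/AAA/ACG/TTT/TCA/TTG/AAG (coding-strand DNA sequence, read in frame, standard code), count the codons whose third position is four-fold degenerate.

Codon 1 ATC (Ile): third position 3-fold.
Codon 2 GAG (Glu): third position 2-fold.
Codon 3 AAA (Lys): third position 2-fold.
Codon 4 ACG (Thr): third position 4-fold.
Codon 5 TTT (Phe): third position 2-fold.
Codon 6 TCA (Ser): third position 4-fold.
Codon 7 TTG (Leu): third position 2-fold.
Codon 8 AAG (Lys): third position 2-fold.
Four-fold degenerate third positions: 2.

2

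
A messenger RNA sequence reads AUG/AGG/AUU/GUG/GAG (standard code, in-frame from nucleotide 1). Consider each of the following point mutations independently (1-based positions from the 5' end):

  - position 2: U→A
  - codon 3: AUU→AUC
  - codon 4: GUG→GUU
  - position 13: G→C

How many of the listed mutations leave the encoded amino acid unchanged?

Codon 1: AUG (Met) → AAG (Lys) — missense.
Codon 3: AUU (Ile) → AUC (Ile) — synonymous.
Codon 4: GUG (Val) → GUU (Val) — synonymous.
Codon 5: GAG (Glu) → CAG (Gln) — missense.
Synonymous: 2 of 4.

2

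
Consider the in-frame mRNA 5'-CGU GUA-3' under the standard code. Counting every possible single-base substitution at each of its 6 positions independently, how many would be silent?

6

Codon 1 (CGU, Arg): 3 synonymous substitutions.
Codon 2 (GUA, Val): 3 synonymous substitutions.
Total: 3 + 3 = 6.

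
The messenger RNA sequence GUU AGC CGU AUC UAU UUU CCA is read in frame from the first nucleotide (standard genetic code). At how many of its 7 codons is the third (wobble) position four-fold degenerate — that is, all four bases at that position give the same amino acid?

Codon 1 GUU (Val): third position 4-fold.
Codon 2 AGC (Ser): third position 2-fold.
Codon 3 CGU (Arg): third position 4-fold.
Codon 4 AUC (Ile): third position 3-fold.
Codon 5 UAU (Tyr): third position 2-fold.
Codon 6 UUU (Phe): third position 2-fold.
Codon 7 CCA (Pro): third position 4-fold.
Four-fold degenerate third positions: 3.

3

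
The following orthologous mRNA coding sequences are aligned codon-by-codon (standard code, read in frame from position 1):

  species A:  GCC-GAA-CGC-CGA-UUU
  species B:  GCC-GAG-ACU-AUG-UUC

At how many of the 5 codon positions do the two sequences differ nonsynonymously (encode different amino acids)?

Codon 1: GCC Ala / GCC Ala — identical.
Codon 2: GAA Glu / GAG Glu — synonymous.
Codon 3: CGC Arg / ACU Thr — nonsynonymous.
Codon 4: CGA Arg / AUG Met — nonsynonymous.
Codon 5: UUU Phe / UUC Phe — synonymous.
Nonsynonymous differences: 2.

2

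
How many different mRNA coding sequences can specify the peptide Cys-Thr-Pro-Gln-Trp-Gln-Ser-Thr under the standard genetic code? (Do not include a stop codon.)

Cys: 2 codons.
Thr: 4 codons.
Pro: 4 codons.
Gln: 2 codons.
Trp: 1 codon.
Gln: 2 codons.
Ser: 6 codons.
Thr: 4 codons.
2 × 4 × 4 × 2 × 1 × 2 × 6 × 4 = 3072.

3072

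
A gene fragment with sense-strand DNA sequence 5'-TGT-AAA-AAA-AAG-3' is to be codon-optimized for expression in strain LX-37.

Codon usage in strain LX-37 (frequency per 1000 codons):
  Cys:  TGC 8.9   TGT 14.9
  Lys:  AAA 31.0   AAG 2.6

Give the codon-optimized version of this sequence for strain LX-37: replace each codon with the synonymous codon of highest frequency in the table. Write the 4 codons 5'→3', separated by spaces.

Codon 1 (Cys): best is TGT at 14.9.
Codon 2 (Lys): best is AAA at 31.0.
Codon 3 (Lys): best is AAA at 31.0.
Codon 4 (Lys): best is AAA at 31.0.

TGT AAA AAA AAA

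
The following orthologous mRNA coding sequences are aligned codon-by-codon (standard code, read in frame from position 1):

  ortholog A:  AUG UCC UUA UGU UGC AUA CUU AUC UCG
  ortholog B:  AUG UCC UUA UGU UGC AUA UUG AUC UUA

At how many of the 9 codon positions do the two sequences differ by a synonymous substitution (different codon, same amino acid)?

1

Codon 1: AUG Met / AUG Met — identical.
Codon 2: UCC Ser / UCC Ser — identical.
Codon 3: UUA Leu / UUA Leu — identical.
Codon 4: UGU Cys / UGU Cys — identical.
Codon 5: UGC Cys / UGC Cys — identical.
Codon 6: AUA Ile / AUA Ile — identical.
Codon 7: CUU Leu / UUG Leu — synonymous.
Codon 8: AUC Ile / AUC Ile — identical.
Codon 9: UCG Ser / UUA Leu — nonsynonymous.
Synonymous differences: 1.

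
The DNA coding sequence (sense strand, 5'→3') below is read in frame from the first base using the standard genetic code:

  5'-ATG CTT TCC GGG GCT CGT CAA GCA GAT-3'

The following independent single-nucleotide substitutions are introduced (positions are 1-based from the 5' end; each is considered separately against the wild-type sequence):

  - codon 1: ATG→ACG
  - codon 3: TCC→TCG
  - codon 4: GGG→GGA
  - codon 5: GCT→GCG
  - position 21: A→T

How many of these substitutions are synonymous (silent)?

Codon 1: ATG (Met) → ACG (Thr) — missense.
Codon 3: TCC (Ser) → TCG (Ser) — synonymous.
Codon 4: GGG (Gly) → GGA (Gly) — synonymous.
Codon 5: GCT (Ala) → GCG (Ala) — synonymous.
Codon 7: CAA (Gln) → CAT (His) — missense.
Synonymous: 3 of 5.

3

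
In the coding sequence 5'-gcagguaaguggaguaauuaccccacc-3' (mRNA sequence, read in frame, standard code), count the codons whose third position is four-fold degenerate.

4

Codon 1 GCA (Ala): third position 4-fold.
Codon 2 GGU (Gly): third position 4-fold.
Codon 3 AAG (Lys): third position 2-fold.
Codon 4 UGG (Trp): third position 1-fold.
Codon 5 AGU (Ser): third position 2-fold.
Codon 6 AAU (Asn): third position 2-fold.
Codon 7 UAC (Tyr): third position 2-fold.
Codon 8 CCC (Pro): third position 4-fold.
Codon 9 ACC (Thr): third position 4-fold.
Four-fold degenerate third positions: 4.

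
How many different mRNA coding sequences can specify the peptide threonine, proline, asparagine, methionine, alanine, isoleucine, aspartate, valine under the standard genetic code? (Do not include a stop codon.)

Thr: 4 codons.
Pro: 4 codons.
Asn: 2 codons.
Met: 1 codon.
Ala: 4 codons.
Ile: 3 codons.
Asp: 2 codons.
Val: 4 codons.
4 × 4 × 2 × 1 × 4 × 3 × 2 × 4 = 3072.

3072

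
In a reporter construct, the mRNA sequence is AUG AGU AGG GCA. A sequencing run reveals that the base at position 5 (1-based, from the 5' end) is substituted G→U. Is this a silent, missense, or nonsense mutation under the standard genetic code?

Position 5 falls in codon 2: AGU → Ser.
After the substitution the codon is AUU → Ile.
Ser ≠ Ile, so this is a missense mutation.

missense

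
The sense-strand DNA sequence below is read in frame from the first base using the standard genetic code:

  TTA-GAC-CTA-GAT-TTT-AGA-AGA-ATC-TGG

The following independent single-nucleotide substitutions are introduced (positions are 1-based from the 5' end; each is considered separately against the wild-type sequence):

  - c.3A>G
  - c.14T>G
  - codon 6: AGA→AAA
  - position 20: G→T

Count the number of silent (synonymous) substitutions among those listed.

1

Codon 1: TTA (Leu) → TTG (Leu) — synonymous.
Codon 5: TTT (Phe) → TGT (Cys) — missense.
Codon 6: AGA (Arg) → AAA (Lys) — missense.
Codon 7: AGA (Arg) → ATA (Ile) — missense.
Synonymous: 1 of 4.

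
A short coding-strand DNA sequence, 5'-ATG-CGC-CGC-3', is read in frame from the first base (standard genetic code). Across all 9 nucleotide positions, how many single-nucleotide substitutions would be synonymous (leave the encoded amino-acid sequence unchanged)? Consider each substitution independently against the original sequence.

Codon 1 (ATG, Met): 0 synonymous substitutions.
Codon 2 (CGC, Arg): 3 synonymous substitutions.
Codon 3 (CGC, Arg): 3 synonymous substitutions.
Total: 0 + 3 + 3 = 6.

6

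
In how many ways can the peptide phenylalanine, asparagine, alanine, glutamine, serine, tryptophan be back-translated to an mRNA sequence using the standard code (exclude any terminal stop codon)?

Phe: 2 codons.
Asn: 2 codons.
Ala: 4 codons.
Gln: 2 codons.
Ser: 6 codons.
Trp: 1 codon.
2 × 2 × 4 × 2 × 6 × 1 = 192.

192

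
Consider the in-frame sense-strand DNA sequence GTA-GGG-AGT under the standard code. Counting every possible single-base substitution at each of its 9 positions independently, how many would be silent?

7

Codon 1 (GTA, Val): 3 synonymous substitutions.
Codon 2 (GGG, Gly): 3 synonymous substitutions.
Codon 3 (AGT, Ser): 1 synonymous substitution.
Total: 3 + 3 + 1 = 7.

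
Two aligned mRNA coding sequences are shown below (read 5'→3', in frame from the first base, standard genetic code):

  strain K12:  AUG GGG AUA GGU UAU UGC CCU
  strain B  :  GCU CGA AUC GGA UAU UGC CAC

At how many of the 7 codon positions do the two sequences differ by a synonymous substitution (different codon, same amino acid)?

Codon 1: AUG Met / GCU Ala — nonsynonymous.
Codon 2: GGG Gly / CGA Arg — nonsynonymous.
Codon 3: AUA Ile / AUC Ile — synonymous.
Codon 4: GGU Gly / GGA Gly — synonymous.
Codon 5: UAU Tyr / UAU Tyr — identical.
Codon 6: UGC Cys / UGC Cys — identical.
Codon 7: CCU Pro / CAC His — nonsynonymous.
Synonymous differences: 2.

2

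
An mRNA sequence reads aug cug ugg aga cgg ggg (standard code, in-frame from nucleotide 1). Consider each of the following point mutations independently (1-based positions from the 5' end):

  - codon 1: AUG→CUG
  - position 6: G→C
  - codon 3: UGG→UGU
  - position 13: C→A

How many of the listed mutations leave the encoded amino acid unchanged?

2

Codon 1: AUG (Met) → CUG (Leu) — missense.
Codon 2: CUG (Leu) → CUC (Leu) — synonymous.
Codon 3: UGG (Trp) → UGU (Cys) — missense.
Codon 5: CGG (Arg) → AGG (Arg) — synonymous.
Synonymous: 2 of 4.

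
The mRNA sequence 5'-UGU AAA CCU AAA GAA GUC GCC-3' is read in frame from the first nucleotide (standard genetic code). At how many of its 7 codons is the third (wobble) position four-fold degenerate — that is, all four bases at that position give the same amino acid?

Codon 1 UGU (Cys): third position 2-fold.
Codon 2 AAA (Lys): third position 2-fold.
Codon 3 CCU (Pro): third position 4-fold.
Codon 4 AAA (Lys): third position 2-fold.
Codon 5 GAA (Glu): third position 2-fold.
Codon 6 GUC (Val): third position 4-fold.
Codon 7 GCC (Ala): third position 4-fold.
Four-fold degenerate third positions: 3.

3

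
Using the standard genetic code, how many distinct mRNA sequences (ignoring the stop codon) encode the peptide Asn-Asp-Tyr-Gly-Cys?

Asn: 2 codons.
Asp: 2 codons.
Tyr: 2 codons.
Gly: 4 codons.
Cys: 2 codons.
2 × 2 × 2 × 4 × 2 = 64.

64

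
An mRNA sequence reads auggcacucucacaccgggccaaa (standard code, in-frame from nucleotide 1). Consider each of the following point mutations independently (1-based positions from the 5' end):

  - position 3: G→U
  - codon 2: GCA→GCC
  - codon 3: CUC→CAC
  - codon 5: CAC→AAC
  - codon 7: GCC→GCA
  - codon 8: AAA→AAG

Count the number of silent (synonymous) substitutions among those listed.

Codon 1: AUG (Met) → AUU (Ile) — missense.
Codon 2: GCA (Ala) → GCC (Ala) — synonymous.
Codon 3: CUC (Leu) → CAC (His) — missense.
Codon 5: CAC (His) → AAC (Asn) — missense.
Codon 7: GCC (Ala) → GCA (Ala) — synonymous.
Codon 8: AAA (Lys) → AAG (Lys) — synonymous.
Synonymous: 3 of 6.

3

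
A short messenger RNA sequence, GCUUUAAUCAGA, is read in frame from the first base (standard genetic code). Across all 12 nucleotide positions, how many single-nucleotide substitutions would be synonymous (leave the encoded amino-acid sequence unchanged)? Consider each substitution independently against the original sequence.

Codon 1 (GCU, Ala): 3 synonymous substitutions.
Codon 2 (UUA, Leu): 2 synonymous substitutions.
Codon 3 (AUC, Ile): 2 synonymous substitutions.
Codon 4 (AGA, Arg): 2 synonymous substitutions.
Total: 3 + 2 + 2 + 2 = 9.

9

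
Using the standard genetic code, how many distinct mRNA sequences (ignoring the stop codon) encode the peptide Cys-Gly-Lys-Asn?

Cys: 2 codons.
Gly: 4 codons.
Lys: 2 codons.
Asn: 2 codons.
2 × 4 × 2 × 2 = 32.

32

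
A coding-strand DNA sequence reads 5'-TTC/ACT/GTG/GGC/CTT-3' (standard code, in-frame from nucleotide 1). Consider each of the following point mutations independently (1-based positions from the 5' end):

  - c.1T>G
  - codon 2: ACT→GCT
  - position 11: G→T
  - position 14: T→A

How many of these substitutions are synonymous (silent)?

Codon 1: TTC (Phe) → GTC (Val) — missense.
Codon 2: ACT (Thr) → GCT (Ala) — missense.
Codon 4: GGC (Gly) → GTC (Val) — missense.
Codon 5: CTT (Leu) → CAT (His) — missense.
Synonymous: 0 of 4.

0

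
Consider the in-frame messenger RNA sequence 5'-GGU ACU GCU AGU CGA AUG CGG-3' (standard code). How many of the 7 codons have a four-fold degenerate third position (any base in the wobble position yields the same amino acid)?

Codon 1 GGU (Gly): third position 4-fold.
Codon 2 ACU (Thr): third position 4-fold.
Codon 3 GCU (Ala): third position 4-fold.
Codon 4 AGU (Ser): third position 2-fold.
Codon 5 CGA (Arg): third position 4-fold.
Codon 6 AUG (Met): third position 1-fold.
Codon 7 CGG (Arg): third position 4-fold.
Four-fold degenerate third positions: 5.

5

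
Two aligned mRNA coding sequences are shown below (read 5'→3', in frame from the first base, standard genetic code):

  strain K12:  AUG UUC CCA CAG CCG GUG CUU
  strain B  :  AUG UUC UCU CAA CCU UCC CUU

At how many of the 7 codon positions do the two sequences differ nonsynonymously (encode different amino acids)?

2

Codon 1: AUG Met / AUG Met — identical.
Codon 2: UUC Phe / UUC Phe — identical.
Codon 3: CCA Pro / UCU Ser — nonsynonymous.
Codon 4: CAG Gln / CAA Gln — synonymous.
Codon 5: CCG Pro / CCU Pro — synonymous.
Codon 6: GUG Val / UCC Ser — nonsynonymous.
Codon 7: CUU Leu / CUU Leu — identical.
Nonsynonymous differences: 2.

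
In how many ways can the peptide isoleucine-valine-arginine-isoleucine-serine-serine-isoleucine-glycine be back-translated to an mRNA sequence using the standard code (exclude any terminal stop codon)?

93312

Ile: 3 codons.
Val: 4 codons.
Arg: 6 codons.
Ile: 3 codons.
Ser: 6 codons.
Ser: 6 codons.
Ile: 3 codons.
Gly: 4 codons.
3 × 4 × 6 × 3 × 6 × 6 × 3 × 4 = 93312.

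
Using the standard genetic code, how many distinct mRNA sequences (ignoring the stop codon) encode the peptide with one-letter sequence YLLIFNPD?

Tyr: 2 codons.
Leu: 6 codons.
Leu: 6 codons.
Ile: 3 codons.
Phe: 2 codons.
Asn: 2 codons.
Pro: 4 codons.
Asp: 2 codons.
2 × 6 × 6 × 3 × 2 × 2 × 4 × 2 = 6912.

6912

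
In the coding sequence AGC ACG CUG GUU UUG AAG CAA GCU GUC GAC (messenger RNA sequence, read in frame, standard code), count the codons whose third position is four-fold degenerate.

5

Codon 1 AGC (Ser): third position 2-fold.
Codon 2 ACG (Thr): third position 4-fold.
Codon 3 CUG (Leu): third position 4-fold.
Codon 4 GUU (Val): third position 4-fold.
Codon 5 UUG (Leu): third position 2-fold.
Codon 6 AAG (Lys): third position 2-fold.
Codon 7 CAA (Gln): third position 2-fold.
Codon 8 GCU (Ala): third position 4-fold.
Codon 9 GUC (Val): third position 4-fold.
Codon 10 GAC (Asp): third position 2-fold.
Four-fold degenerate third positions: 5.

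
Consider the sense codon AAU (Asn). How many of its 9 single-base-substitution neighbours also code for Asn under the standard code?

Position 1: none → 0 synonymous.
Position 2: none → 0 synonymous.
Position 3: AAC → 1 synonymous.
Total: 0 + 0 + 1 = 1.

1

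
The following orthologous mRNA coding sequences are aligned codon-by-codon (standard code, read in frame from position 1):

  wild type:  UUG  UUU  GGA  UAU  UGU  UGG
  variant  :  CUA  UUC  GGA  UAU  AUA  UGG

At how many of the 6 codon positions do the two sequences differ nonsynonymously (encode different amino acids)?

Codon 1: UUG Leu / CUA Leu — synonymous.
Codon 2: UUU Phe / UUC Phe — synonymous.
Codon 3: GGA Gly / GGA Gly — identical.
Codon 4: UAU Tyr / UAU Tyr — identical.
Codon 5: UGU Cys / AUA Ile — nonsynonymous.
Codon 6: UGG Trp / UGG Trp — identical.
Nonsynonymous differences: 1.

1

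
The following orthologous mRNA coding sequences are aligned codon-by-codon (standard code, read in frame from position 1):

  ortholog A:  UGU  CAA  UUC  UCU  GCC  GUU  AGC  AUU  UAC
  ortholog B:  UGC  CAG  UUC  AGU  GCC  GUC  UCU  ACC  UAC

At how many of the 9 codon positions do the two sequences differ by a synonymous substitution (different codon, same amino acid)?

Codon 1: UGU Cys / UGC Cys — synonymous.
Codon 2: CAA Gln / CAG Gln — synonymous.
Codon 3: UUC Phe / UUC Phe — identical.
Codon 4: UCU Ser / AGU Ser — synonymous.
Codon 5: GCC Ala / GCC Ala — identical.
Codon 6: GUU Val / GUC Val — synonymous.
Codon 7: AGC Ser / UCU Ser — synonymous.
Codon 8: AUU Ile / ACC Thr — nonsynonymous.
Codon 9: UAC Tyr / UAC Tyr — identical.
Synonymous differences: 5.

5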